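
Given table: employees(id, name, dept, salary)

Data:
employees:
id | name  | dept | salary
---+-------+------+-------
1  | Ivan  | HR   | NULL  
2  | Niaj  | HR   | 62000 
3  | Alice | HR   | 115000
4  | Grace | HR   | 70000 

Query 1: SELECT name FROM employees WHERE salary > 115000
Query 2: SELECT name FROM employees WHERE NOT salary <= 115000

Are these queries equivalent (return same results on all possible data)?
Yes, equivalent

Both queries return: []

Reason: Both filter salary > 115000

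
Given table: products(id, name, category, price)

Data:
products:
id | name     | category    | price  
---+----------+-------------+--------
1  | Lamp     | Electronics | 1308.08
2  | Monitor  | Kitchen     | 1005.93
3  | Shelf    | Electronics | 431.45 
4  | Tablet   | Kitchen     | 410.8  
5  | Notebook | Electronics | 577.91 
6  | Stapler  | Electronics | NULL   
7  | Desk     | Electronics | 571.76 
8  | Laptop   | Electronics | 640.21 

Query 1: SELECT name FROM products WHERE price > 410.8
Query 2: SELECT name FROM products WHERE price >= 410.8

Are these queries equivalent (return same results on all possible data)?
No, not equivalent

Query 1 returns: [('Lamp',), ('Monitor',), ('Shelf',), ('Notebook',), ('Desk',), ('Laptop',)]
Query 2 returns: [('Lamp',), ('Monitor',), ('Shelf',), ('Tablet',), ('Notebook',), ('Desk',), ('Laptop',)]

Reason: > vs >= gives different results when price = 410.8 exists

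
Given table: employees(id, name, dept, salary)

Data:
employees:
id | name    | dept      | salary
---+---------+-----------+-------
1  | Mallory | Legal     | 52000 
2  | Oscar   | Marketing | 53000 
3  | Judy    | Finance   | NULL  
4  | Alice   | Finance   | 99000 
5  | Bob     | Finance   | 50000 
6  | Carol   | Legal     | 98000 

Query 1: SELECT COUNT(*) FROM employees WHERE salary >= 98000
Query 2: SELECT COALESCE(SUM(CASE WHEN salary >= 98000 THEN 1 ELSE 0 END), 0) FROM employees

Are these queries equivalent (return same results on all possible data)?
Yes, equivalent

Both queries return: [(2,)]

Reason: COUNT with WHERE vs conditional SUM (COALESCE handles empty-table NULL)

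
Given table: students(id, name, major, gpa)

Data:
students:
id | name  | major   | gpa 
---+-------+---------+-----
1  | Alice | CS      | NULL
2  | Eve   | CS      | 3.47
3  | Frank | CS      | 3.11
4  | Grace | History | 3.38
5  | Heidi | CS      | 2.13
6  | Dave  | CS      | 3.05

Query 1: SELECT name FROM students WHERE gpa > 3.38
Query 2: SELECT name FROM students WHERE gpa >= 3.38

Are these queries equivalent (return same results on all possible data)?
No, not equivalent

Query 1 returns: [('Eve',)]
Query 2 returns: [('Eve',), ('Grace',)]

Reason: > vs >= gives different results when gpa = 3.38 exists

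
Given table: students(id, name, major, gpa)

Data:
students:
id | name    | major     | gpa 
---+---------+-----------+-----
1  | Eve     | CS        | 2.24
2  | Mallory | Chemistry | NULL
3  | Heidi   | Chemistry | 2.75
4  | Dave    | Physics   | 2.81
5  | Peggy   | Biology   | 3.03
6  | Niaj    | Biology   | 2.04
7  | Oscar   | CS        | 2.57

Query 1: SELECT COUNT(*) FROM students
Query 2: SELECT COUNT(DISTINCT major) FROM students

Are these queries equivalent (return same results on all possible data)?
No, not equivalent

Query 1 returns: [(7,)]
Query 2 returns: [(4,)]

Reason: COUNT(*) counts rows, COUNT(DISTINCT major) counts unique majors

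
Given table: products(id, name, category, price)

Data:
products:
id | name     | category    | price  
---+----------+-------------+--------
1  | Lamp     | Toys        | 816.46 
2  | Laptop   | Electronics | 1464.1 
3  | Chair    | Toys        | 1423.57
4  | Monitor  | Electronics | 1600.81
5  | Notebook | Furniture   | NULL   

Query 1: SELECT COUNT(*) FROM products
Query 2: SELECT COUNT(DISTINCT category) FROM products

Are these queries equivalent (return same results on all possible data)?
No, not equivalent

Query 1 returns: [(5,)]
Query 2 returns: [(3,)]

Reason: COUNT(*) counts rows, COUNT(DISTINCT category) counts unique categorys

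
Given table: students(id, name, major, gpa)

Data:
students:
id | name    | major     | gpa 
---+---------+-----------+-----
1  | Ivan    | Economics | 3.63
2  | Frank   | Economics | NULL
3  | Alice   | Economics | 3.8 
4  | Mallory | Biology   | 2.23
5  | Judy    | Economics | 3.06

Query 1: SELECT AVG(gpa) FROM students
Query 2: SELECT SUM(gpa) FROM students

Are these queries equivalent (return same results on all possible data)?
No, not equivalent

Query 1 returns: [(3.1799999999999997,)]
Query 2 returns: [(12.719999999999999,)]

Reason: AVG vs SUM give different aggregate values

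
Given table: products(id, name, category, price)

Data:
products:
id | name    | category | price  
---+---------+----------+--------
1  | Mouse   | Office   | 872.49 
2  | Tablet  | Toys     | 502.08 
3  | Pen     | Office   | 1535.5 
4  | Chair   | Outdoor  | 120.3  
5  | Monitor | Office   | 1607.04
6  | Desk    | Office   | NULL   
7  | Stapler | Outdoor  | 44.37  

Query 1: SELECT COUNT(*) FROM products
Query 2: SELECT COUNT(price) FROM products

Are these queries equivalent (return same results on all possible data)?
No, not equivalent

Query 1 returns: [(7,)]
Query 2 returns: [(6,)]

Reason: COUNT(*) includes NULLs, COUNT(column) excludes them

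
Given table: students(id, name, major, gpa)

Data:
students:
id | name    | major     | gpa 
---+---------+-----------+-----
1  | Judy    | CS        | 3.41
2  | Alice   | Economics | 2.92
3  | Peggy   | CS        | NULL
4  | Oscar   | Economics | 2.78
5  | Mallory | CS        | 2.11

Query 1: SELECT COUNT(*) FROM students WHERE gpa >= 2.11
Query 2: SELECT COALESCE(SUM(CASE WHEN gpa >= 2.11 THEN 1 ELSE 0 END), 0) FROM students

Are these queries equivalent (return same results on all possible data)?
Yes, equivalent

Both queries return: [(4,)]

Reason: COUNT with WHERE vs conditional SUM (COALESCE handles empty-table NULL)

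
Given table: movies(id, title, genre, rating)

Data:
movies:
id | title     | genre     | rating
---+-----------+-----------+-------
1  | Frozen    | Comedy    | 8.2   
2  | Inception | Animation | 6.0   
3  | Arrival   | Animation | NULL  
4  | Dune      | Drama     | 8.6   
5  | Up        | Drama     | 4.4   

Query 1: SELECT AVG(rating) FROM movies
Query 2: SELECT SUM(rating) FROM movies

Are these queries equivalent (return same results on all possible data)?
No, not equivalent

Query 1 returns: [(6.8,)]
Query 2 returns: [(27.2,)]

Reason: AVG vs SUM give different aggregate values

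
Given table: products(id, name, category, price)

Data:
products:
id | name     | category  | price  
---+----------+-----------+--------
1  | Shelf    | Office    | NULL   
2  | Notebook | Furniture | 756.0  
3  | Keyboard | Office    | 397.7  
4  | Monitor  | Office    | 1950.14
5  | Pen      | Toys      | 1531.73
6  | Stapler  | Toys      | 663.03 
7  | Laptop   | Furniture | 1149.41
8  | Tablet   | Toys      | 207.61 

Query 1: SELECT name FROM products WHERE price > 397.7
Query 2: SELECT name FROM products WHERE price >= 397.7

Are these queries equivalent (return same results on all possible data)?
No, not equivalent

Query 1 returns: [('Notebook',), ('Monitor',), ('Pen',), ('Stapler',), ('Laptop',)]
Query 2 returns: [('Notebook',), ('Keyboard',), ('Monitor',), ('Pen',), ('Stapler',), ('Laptop',)]

Reason: > vs >= gives different results when price = 397.7 exists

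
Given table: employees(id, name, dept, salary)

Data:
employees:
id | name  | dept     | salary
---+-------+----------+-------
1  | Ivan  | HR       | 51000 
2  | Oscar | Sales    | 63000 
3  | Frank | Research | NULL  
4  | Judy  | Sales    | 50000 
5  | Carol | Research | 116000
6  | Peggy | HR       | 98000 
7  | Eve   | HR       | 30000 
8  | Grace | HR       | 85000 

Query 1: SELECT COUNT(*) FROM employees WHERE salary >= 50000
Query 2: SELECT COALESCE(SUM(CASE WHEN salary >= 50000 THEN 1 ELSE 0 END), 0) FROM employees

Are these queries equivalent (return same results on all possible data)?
Yes, equivalent

Both queries return: [(6,)]

Reason: COUNT with WHERE vs conditional SUM (COALESCE handles empty-table NULL)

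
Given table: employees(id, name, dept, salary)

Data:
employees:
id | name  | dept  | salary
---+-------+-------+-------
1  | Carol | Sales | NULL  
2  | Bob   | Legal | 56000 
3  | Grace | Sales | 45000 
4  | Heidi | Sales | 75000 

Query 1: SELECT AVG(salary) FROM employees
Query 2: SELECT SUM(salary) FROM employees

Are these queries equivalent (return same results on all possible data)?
No, not equivalent

Query 1 returns: [(58666.666666666664,)]
Query 2 returns: [(176000,)]

Reason: AVG vs SUM give different aggregate values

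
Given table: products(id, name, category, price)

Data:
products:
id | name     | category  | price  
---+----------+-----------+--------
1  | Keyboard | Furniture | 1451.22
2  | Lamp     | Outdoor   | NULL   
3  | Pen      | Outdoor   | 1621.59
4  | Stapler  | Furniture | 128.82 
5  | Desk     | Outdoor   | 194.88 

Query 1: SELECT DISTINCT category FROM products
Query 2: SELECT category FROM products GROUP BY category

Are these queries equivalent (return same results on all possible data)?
Yes, equivalent

Both queries return: [('Furniture',), ('Outdoor',)]

Reason: Both get unique categorys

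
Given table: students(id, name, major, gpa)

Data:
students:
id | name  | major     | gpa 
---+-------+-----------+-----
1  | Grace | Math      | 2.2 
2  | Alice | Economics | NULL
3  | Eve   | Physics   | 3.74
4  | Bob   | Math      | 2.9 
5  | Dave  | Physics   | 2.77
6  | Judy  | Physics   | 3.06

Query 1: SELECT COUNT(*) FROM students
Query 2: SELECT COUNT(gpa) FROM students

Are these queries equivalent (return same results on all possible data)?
No, not equivalent

Query 1 returns: [(6,)]
Query 2 returns: [(5,)]

Reason: COUNT(*) includes NULLs, COUNT(column) excludes them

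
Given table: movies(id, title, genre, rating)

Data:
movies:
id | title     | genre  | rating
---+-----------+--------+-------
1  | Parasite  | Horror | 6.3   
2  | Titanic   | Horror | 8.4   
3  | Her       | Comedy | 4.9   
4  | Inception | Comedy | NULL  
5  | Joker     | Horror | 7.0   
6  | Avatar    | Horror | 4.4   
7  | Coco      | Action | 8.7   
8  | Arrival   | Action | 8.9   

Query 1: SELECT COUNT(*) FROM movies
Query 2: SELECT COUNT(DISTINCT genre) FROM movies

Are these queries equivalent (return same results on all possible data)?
No, not equivalent

Query 1 returns: [(8,)]
Query 2 returns: [(3,)]

Reason: COUNT(*) counts rows, COUNT(DISTINCT genre) counts unique genres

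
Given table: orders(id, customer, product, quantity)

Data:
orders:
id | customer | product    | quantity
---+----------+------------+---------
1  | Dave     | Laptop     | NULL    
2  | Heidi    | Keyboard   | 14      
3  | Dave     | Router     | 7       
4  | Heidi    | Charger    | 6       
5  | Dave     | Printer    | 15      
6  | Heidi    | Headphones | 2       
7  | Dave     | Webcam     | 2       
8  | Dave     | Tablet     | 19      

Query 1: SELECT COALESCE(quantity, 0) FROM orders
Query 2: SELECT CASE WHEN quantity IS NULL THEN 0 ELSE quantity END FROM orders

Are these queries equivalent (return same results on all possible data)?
Yes, equivalent

Both queries return: [(0,), (2,), (2,), (6,), (7,), (14,), (15,), (19,)]

Reason: COALESCE vs CASE for NULL handling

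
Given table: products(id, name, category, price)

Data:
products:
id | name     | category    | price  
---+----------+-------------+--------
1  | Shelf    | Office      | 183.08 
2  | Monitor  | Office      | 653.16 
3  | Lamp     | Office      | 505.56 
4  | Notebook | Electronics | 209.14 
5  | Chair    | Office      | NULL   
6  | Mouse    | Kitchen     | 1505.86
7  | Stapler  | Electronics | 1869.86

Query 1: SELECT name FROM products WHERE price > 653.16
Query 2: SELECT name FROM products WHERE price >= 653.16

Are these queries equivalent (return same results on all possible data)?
No, not equivalent

Query 1 returns: [('Mouse',), ('Stapler',)]
Query 2 returns: [('Monitor',), ('Mouse',), ('Stapler',)]

Reason: > vs >= gives different results when price = 653.16 exists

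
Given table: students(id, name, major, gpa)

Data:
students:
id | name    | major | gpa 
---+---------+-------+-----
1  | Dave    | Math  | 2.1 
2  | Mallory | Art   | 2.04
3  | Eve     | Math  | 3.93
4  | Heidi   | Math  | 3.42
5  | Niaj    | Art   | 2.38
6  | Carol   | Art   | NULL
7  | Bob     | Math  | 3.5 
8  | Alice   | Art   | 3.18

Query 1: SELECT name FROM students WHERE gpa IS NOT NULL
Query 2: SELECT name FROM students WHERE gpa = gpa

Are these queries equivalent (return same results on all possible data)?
Yes, equivalent

Both queries return: [('Alice',), ('Bob',), ('Dave',), ('Eve',), ('Heidi',), ('Mallory',), ('Niaj',)]

Reason: IS NOT NULL vs self-equality (both exclude NULLs)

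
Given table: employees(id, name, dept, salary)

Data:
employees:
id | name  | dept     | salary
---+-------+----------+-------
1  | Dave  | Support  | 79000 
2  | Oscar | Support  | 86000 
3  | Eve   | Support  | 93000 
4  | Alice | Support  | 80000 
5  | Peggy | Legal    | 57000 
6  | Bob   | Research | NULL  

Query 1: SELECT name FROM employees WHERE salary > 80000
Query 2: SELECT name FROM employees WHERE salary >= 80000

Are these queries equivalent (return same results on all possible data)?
No, not equivalent

Query 1 returns: [('Oscar',), ('Eve',)]
Query 2 returns: [('Oscar',), ('Eve',), ('Alice',)]

Reason: > vs >= gives different results when salary = 80000 exists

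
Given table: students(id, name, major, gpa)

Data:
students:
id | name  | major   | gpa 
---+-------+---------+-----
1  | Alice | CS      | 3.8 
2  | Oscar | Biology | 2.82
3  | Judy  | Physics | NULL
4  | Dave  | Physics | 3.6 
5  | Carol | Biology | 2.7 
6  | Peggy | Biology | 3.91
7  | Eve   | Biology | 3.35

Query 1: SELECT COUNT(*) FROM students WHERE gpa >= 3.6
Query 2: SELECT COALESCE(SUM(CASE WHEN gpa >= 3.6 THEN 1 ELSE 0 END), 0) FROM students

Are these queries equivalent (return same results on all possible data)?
Yes, equivalent

Both queries return: [(3,)]

Reason: COUNT with WHERE vs conditional SUM (COALESCE handles empty-table NULL)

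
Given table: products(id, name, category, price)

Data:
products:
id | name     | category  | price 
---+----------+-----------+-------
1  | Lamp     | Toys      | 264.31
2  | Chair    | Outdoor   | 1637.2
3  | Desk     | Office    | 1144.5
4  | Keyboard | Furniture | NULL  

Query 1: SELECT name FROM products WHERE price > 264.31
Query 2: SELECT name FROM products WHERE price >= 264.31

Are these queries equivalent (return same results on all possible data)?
No, not equivalent

Query 1 returns: [('Chair',), ('Desk',)]
Query 2 returns: [('Lamp',), ('Chair',), ('Desk',)]

Reason: > vs >= gives different results when price = 264.31 exists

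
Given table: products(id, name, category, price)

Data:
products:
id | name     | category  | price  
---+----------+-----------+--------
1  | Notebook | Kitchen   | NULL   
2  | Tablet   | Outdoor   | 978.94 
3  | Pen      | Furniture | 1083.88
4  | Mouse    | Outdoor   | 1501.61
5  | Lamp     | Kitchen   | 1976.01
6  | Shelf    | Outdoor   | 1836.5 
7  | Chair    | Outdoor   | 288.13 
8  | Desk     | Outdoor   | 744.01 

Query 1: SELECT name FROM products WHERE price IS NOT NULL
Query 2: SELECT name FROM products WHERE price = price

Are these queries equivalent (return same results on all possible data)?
Yes, equivalent

Both queries return: [('Chair',), ('Desk',), ('Lamp',), ('Mouse',), ('Pen',), ('Shelf',), ('Tablet',)]

Reason: IS NOT NULL vs self-equality (both exclude NULLs)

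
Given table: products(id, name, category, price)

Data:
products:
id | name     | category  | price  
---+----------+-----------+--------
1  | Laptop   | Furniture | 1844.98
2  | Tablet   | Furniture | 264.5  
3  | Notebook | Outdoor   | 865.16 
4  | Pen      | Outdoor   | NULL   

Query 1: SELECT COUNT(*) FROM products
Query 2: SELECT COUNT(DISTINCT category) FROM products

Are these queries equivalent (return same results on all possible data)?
No, not equivalent

Query 1 returns: [(4,)]
Query 2 returns: [(2,)]

Reason: COUNT(*) counts rows, COUNT(DISTINCT category) counts unique categorys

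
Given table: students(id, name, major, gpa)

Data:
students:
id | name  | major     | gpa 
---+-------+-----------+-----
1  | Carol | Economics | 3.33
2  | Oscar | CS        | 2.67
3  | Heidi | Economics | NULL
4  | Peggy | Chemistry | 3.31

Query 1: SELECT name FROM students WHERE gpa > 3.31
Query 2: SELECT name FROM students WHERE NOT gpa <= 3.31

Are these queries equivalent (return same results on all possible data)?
Yes, equivalent

Both queries return: [('Carol',)]

Reason: Both filter gpa > 3.31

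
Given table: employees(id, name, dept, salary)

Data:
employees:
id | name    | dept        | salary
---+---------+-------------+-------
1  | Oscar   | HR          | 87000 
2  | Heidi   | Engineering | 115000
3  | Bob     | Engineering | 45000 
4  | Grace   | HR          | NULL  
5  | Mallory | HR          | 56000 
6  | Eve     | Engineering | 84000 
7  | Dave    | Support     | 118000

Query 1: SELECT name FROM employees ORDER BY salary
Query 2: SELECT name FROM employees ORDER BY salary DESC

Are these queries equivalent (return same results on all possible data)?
No, not equivalent

Query 1 returns: [('Grace',), ('Bob',), ('Mallory',), ('Eve',), ('Oscar',), ('Heidi',), ('Dave',)]
Query 2 returns: [('Dave',), ('Heidi',), ('Oscar',), ('Eve',), ('Mallory',), ('Bob',), ('Grace',)]

Reason: ASC vs DESC gives opposite ordering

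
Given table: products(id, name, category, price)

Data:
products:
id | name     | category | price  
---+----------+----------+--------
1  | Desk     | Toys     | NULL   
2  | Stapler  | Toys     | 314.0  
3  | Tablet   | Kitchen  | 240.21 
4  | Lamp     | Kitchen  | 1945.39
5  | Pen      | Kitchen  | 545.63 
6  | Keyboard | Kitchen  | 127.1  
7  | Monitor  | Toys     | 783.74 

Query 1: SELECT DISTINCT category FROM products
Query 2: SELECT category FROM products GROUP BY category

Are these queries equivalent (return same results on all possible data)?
Yes, equivalent

Both queries return: [('Kitchen',), ('Toys',)]

Reason: Both get unique categorys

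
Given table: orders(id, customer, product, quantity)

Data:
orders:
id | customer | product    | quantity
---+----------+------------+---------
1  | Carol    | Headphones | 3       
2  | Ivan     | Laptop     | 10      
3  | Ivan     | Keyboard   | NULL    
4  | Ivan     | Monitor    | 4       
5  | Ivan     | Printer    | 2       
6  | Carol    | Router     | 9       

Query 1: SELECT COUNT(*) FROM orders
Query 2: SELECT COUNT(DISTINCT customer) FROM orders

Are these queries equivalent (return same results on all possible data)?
No, not equivalent

Query 1 returns: [(6,)]
Query 2 returns: [(2,)]

Reason: COUNT(*) counts rows, COUNT(DISTINCT customer) counts unique customers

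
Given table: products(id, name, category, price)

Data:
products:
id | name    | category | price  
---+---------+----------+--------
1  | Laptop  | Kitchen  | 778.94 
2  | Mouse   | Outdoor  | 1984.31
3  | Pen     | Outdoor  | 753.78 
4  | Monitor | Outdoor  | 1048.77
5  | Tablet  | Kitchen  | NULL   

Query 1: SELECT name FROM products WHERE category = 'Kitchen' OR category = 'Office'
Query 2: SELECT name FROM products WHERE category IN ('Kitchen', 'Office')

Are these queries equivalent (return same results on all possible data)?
Yes, equivalent

Both queries return: [('Laptop',), ('Tablet',)]

Reason: OR vs IN are equivalent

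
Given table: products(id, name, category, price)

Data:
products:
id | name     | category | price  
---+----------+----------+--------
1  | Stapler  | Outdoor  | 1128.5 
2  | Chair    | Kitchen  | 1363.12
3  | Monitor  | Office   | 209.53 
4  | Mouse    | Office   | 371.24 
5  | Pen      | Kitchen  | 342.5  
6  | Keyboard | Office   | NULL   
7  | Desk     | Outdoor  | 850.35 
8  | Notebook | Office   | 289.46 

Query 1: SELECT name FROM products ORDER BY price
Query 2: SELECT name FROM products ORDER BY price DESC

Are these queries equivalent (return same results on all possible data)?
No, not equivalent

Query 1 returns: [('Keyboard',), ('Monitor',), ('Notebook',), ('Pen',), ('Mouse',), ('Desk',), ('Stapler',), ('Chair',)]
Query 2 returns: [('Chair',), ('Stapler',), ('Desk',), ('Mouse',), ('Pen',), ('Notebook',), ('Monitor',), ('Keyboard',)]

Reason: ASC vs DESC gives opposite ordering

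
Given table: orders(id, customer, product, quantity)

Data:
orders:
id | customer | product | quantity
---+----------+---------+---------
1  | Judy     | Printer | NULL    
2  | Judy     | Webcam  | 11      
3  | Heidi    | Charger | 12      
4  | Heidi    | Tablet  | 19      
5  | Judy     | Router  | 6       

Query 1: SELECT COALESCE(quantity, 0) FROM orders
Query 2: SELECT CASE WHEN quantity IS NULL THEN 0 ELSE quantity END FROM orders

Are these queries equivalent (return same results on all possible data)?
Yes, equivalent

Both queries return: [(0,), (6,), (11,), (12,), (19,)]

Reason: COALESCE vs CASE for NULL handling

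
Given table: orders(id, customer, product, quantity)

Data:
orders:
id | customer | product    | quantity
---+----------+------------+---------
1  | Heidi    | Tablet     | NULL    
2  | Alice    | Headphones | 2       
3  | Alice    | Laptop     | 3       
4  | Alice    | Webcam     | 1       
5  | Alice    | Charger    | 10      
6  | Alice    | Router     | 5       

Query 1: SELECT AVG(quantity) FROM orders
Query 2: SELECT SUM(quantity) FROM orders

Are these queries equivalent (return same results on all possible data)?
No, not equivalent

Query 1 returns: [(4.2,)]
Query 2 returns: [(21,)]

Reason: AVG vs SUM give different aggregate values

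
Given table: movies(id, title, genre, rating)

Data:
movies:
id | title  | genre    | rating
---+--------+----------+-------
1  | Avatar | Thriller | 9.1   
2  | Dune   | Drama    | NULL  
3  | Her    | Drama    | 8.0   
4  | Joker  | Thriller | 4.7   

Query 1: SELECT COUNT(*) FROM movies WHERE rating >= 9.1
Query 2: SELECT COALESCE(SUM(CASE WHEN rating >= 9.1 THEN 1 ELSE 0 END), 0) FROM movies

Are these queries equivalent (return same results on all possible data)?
Yes, equivalent

Both queries return: [(1,)]

Reason: COUNT with WHERE vs conditional SUM (COALESCE handles empty-table NULL)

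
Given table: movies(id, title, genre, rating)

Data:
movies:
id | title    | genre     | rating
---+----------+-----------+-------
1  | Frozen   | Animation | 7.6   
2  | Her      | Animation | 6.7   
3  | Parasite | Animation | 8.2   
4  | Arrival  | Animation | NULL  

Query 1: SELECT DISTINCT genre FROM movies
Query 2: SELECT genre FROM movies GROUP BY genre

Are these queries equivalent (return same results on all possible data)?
Yes, equivalent

Both queries return: [('Animation',)]

Reason: Both get unique genres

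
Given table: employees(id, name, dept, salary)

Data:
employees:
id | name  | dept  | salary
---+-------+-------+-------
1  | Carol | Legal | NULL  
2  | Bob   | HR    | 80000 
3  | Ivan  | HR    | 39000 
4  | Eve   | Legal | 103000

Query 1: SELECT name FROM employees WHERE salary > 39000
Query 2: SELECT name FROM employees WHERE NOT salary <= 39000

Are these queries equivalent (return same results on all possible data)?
Yes, equivalent

Both queries return: [('Bob',), ('Eve',)]

Reason: Both filter salary > 39000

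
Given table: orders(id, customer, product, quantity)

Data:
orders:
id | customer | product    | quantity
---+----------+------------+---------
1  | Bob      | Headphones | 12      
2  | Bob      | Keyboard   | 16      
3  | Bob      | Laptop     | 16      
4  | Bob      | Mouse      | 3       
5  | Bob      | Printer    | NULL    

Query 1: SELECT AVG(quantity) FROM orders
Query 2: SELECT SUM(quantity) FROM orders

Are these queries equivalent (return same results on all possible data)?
No, not equivalent

Query 1 returns: [(11.75,)]
Query 2 returns: [(47,)]

Reason: AVG vs SUM give different aggregate values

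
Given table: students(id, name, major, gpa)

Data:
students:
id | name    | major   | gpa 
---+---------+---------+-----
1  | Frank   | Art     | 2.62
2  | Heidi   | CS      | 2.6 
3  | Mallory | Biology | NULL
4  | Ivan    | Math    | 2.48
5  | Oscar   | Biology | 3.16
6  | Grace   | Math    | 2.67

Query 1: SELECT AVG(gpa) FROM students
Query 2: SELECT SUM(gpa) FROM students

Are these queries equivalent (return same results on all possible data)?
No, not equivalent

Query 1 returns: [(2.7060000000000004,)]
Query 2 returns: [(13.530000000000001,)]

Reason: AVG vs SUM give different aggregate values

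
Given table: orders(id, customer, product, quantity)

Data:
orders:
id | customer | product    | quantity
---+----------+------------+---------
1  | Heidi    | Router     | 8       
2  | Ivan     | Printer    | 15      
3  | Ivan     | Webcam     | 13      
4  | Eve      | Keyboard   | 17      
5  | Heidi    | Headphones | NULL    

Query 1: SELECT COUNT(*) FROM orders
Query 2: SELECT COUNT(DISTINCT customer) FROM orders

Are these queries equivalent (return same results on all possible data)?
No, not equivalent

Query 1 returns: [(5,)]
Query 2 returns: [(3,)]

Reason: COUNT(*) counts rows, COUNT(DISTINCT customer) counts unique customers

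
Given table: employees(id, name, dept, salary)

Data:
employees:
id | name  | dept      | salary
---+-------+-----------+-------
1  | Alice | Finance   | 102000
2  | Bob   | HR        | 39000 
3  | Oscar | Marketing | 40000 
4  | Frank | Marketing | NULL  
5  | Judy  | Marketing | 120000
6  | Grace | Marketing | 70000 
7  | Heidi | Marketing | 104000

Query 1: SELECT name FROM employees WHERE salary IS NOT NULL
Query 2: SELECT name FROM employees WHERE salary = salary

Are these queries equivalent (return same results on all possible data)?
Yes, equivalent

Both queries return: [('Alice',), ('Bob',), ('Grace',), ('Heidi',), ('Judy',), ('Oscar',)]

Reason: IS NOT NULL vs self-equality (both exclude NULLs)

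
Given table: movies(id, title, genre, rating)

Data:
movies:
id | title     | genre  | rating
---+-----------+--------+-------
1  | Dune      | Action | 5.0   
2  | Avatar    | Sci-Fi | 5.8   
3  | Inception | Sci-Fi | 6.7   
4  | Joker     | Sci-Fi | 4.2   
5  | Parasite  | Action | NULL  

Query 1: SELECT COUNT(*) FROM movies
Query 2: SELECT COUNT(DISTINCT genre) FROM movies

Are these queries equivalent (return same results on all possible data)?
No, not equivalent

Query 1 returns: [(5,)]
Query 2 returns: [(2,)]

Reason: COUNT(*) counts rows, COUNT(DISTINCT genre) counts unique genres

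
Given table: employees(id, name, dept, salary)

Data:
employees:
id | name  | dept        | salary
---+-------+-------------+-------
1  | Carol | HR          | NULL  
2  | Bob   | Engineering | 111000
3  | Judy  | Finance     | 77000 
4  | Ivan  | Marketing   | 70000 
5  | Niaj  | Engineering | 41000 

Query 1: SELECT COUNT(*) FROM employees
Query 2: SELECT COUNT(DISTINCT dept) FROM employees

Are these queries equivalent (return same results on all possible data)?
No, not equivalent

Query 1 returns: [(5,)]
Query 2 returns: [(4,)]

Reason: COUNT(*) counts rows, COUNT(DISTINCT dept) counts unique depts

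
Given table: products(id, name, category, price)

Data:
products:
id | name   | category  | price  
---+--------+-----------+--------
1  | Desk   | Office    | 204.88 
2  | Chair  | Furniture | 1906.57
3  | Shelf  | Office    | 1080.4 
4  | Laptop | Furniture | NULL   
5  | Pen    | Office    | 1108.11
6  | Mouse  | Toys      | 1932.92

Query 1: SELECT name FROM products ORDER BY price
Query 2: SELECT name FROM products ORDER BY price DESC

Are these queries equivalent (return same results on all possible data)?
No, not equivalent

Query 1 returns: [('Laptop',), ('Desk',), ('Shelf',), ('Pen',), ('Chair',), ('Mouse',)]
Query 2 returns: [('Mouse',), ('Chair',), ('Pen',), ('Shelf',), ('Desk',), ('Laptop',)]

Reason: ASC vs DESC gives opposite ordering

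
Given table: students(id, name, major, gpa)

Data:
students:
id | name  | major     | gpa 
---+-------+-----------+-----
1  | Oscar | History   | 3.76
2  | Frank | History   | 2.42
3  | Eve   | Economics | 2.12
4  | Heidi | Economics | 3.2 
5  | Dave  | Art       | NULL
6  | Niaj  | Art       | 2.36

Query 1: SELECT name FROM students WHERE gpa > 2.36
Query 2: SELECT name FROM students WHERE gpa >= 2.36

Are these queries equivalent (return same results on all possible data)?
No, not equivalent

Query 1 returns: [('Oscar',), ('Frank',), ('Heidi',)]
Query 2 returns: [('Oscar',), ('Frank',), ('Heidi',), ('Niaj',)]

Reason: > vs >= gives different results when gpa = 2.36 exists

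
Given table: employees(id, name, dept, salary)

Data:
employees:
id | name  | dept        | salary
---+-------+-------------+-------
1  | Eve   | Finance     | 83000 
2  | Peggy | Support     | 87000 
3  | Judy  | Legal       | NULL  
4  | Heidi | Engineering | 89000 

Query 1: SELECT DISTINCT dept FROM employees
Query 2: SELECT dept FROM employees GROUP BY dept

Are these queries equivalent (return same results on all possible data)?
Yes, equivalent

Both queries return: [('Engineering',), ('Finance',), ('Legal',), ('Support',)]

Reason: Both get unique depts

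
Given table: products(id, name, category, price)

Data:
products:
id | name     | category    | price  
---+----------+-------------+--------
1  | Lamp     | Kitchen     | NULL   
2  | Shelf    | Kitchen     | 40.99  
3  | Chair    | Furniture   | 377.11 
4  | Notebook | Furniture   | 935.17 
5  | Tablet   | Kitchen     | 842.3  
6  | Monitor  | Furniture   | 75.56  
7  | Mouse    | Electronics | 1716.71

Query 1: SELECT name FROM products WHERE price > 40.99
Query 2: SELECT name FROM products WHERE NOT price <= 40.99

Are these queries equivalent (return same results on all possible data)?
Yes, equivalent

Both queries return: [('Chair',), ('Monitor',), ('Mouse',), ('Notebook',), ('Tablet',)]

Reason: Both filter price > 40.99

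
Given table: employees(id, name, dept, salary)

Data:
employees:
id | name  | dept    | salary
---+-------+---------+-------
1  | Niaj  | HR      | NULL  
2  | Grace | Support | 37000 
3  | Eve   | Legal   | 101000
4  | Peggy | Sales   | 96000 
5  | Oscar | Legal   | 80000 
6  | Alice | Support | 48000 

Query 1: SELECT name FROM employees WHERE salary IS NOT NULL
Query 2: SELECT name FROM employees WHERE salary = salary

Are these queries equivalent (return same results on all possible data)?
Yes, equivalent

Both queries return: [('Alice',), ('Eve',), ('Grace',), ('Oscar',), ('Peggy',)]

Reason: IS NOT NULL vs self-equality (both exclude NULLs)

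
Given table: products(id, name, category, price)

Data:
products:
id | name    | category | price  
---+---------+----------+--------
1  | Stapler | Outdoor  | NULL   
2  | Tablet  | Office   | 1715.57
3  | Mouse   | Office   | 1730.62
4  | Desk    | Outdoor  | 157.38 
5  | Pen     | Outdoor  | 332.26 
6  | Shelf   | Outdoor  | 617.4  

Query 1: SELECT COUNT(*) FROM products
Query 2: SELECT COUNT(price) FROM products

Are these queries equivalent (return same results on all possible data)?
No, not equivalent

Query 1 returns: [(6,)]
Query 2 returns: [(5,)]

Reason: COUNT(*) includes NULLs, COUNT(column) excludes them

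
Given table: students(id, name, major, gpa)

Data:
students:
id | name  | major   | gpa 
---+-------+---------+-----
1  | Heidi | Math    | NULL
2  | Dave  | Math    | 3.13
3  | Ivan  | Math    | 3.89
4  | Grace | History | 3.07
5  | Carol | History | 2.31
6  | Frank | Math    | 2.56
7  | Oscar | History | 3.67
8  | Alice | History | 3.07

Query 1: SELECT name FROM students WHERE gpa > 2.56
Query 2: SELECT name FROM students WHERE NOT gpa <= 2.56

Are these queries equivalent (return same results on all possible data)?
Yes, equivalent

Both queries return: [('Alice',), ('Dave',), ('Grace',), ('Ivan',), ('Oscar',)]

Reason: Both filter gpa > 2.56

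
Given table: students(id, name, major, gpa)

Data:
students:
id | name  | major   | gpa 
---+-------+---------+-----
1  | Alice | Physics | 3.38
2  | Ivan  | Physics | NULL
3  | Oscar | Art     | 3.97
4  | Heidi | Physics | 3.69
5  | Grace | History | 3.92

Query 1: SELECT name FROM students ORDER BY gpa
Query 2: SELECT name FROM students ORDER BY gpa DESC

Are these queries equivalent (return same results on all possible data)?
No, not equivalent

Query 1 returns: [('Ivan',), ('Alice',), ('Heidi',), ('Grace',), ('Oscar',)]
Query 2 returns: [('Oscar',), ('Grace',), ('Heidi',), ('Alice',), ('Ivan',)]

Reason: ASC vs DESC gives opposite ordering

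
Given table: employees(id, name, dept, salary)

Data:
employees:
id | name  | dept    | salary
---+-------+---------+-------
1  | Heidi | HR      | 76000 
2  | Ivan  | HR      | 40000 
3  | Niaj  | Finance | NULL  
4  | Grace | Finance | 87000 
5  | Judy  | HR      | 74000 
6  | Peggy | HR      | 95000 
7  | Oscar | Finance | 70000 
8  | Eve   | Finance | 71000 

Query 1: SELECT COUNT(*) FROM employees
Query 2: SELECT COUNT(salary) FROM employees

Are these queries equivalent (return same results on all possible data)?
No, not equivalent

Query 1 returns: [(8,)]
Query 2 returns: [(7,)]

Reason: COUNT(*) includes NULLs, COUNT(column) excludes them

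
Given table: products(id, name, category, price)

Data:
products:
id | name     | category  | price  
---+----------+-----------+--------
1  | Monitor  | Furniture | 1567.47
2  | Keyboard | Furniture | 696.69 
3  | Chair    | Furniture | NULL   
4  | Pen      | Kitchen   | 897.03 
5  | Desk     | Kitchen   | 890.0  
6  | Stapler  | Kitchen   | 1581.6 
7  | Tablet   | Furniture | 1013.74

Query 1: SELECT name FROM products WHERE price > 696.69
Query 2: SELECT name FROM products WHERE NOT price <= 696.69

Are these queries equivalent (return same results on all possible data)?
Yes, equivalent

Both queries return: [('Desk',), ('Monitor',), ('Pen',), ('Stapler',), ('Tablet',)]

Reason: Both filter price > 696.69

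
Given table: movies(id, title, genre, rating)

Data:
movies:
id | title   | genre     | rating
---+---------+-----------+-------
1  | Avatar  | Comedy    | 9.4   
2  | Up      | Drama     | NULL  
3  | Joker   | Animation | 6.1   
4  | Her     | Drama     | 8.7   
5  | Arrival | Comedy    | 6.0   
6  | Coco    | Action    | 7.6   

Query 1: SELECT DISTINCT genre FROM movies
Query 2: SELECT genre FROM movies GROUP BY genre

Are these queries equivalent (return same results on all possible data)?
Yes, equivalent

Both queries return: [('Action',), ('Animation',), ('Comedy',), ('Drama',)]

Reason: Both get unique genres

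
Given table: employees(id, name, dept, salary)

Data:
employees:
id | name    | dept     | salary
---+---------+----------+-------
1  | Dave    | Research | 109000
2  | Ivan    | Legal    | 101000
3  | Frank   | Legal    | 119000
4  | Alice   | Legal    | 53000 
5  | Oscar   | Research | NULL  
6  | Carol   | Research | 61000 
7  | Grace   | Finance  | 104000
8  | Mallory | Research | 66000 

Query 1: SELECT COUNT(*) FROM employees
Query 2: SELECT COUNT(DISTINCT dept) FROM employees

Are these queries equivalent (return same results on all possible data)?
No, not equivalent

Query 1 returns: [(8,)]
Query 2 returns: [(3,)]

Reason: COUNT(*) counts rows, COUNT(DISTINCT dept) counts unique depts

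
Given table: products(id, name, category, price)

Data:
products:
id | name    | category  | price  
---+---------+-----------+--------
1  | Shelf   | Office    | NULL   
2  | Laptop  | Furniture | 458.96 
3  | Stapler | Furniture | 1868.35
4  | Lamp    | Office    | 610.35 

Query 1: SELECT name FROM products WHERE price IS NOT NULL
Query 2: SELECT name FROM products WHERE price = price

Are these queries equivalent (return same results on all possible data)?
Yes, equivalent

Both queries return: [('Lamp',), ('Laptop',), ('Stapler',)]

Reason: IS NOT NULL vs self-equality (both exclude NULLs)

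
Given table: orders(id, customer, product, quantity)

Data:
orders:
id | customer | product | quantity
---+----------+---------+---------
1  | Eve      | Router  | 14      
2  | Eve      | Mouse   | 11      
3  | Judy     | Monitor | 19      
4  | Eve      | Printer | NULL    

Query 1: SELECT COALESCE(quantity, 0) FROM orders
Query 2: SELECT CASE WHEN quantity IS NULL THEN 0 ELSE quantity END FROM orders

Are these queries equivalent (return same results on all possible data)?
Yes, equivalent

Both queries return: [(0,), (11,), (14,), (19,)]

Reason: COALESCE vs CASE for NULL handling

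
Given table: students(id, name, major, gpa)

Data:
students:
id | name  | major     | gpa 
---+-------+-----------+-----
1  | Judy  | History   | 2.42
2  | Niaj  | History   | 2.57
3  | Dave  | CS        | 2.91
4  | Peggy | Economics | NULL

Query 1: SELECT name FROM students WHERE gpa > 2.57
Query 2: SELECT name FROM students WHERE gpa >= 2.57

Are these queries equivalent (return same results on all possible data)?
No, not equivalent

Query 1 returns: [('Dave',)]
Query 2 returns: [('Niaj',), ('Dave',)]

Reason: > vs >= gives different results when gpa = 2.57 exists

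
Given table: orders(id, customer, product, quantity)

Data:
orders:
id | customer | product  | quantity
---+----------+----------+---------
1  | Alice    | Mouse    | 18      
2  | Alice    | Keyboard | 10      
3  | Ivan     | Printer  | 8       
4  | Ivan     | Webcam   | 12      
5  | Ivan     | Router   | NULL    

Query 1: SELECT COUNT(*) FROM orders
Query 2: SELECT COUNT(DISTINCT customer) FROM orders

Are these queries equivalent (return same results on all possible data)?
No, not equivalent

Query 1 returns: [(5,)]
Query 2 returns: [(2,)]

Reason: COUNT(*) counts rows, COUNT(DISTINCT customer) counts unique customers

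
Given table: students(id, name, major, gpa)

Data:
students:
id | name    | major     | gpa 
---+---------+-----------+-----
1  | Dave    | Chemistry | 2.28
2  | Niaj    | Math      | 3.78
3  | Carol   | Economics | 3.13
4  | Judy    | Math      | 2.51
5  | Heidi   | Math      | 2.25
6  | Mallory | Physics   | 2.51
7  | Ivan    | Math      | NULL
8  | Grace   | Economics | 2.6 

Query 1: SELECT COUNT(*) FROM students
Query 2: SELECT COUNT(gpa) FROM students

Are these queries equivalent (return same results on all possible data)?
No, not equivalent

Query 1 returns: [(8,)]
Query 2 returns: [(7,)]

Reason: COUNT(*) includes NULLs, COUNT(column) excludes them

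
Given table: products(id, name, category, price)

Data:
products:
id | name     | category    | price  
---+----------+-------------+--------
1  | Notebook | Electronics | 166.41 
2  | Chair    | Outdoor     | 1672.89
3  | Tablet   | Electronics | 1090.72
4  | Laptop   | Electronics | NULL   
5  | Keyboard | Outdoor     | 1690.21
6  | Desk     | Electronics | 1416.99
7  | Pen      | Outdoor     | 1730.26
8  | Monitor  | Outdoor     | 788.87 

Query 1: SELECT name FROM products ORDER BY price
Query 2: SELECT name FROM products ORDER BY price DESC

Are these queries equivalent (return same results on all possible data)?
No, not equivalent

Query 1 returns: [('Laptop',), ('Notebook',), ('Monitor',), ('Tablet',), ('Desk',), ('Chair',), ('Keyboard',), ('Pen',)]
Query 2 returns: [('Pen',), ('Keyboard',), ('Chair',), ('Desk',), ('Tablet',), ('Monitor',), ('Notebook',), ('Laptop',)]

Reason: ASC vs DESC gives opposite ordering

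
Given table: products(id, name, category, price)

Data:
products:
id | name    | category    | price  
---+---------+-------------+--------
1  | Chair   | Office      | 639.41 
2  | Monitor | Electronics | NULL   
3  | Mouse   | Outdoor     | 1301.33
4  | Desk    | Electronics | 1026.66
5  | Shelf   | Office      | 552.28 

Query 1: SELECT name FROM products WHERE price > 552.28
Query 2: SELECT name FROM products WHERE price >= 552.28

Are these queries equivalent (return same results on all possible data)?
No, not equivalent

Query 1 returns: [('Chair',), ('Mouse',), ('Desk',)]
Query 2 returns: [('Chair',), ('Mouse',), ('Desk',), ('Shelf',)]

Reason: > vs >= gives different results when price = 552.28 exists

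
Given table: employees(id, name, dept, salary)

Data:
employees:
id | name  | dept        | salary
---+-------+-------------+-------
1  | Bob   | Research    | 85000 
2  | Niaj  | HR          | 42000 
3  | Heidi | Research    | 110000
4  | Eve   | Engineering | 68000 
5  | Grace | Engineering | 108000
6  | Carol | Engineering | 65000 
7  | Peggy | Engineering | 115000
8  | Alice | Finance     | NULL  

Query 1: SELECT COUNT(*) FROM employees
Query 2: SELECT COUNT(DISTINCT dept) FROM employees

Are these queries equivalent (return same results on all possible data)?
No, not equivalent

Query 1 returns: [(8,)]
Query 2 returns: [(4,)]

Reason: COUNT(*) counts rows, COUNT(DISTINCT dept) counts unique depts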